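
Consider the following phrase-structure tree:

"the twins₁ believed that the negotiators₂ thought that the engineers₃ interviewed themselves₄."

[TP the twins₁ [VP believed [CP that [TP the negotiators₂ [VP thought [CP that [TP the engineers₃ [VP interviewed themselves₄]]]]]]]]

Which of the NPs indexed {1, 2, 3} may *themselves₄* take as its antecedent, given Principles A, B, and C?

*themselves* is an anaphor, so Principle A applies: it must be bound in its binding domain.
Binding domain of *themselves₄*: the embedded TP, whose subject is the engineers₃.
*the twins₁* c-commands the anaphor but is outside its binding domain → cannot satisfy Principle A.
*the negotiators₂* c-commands the anaphor but is outside its binding domain → cannot satisfy Principle A.
*the engineers₃* c-commands the anaphor within its binding domain → licit binder.

{3}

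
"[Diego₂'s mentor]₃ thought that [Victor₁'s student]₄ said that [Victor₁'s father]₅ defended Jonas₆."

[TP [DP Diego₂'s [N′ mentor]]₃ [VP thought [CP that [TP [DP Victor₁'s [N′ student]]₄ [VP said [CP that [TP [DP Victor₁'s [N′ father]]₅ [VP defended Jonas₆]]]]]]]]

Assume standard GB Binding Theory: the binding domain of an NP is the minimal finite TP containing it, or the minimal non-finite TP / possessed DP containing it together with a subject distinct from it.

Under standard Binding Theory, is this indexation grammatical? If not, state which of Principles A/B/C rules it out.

The two coindexed NPs are *Victor₁* and *Victor₁*.
*Victor₁* is an R-expression; no coindexed NP c-commands it, so Principle C holds.
*Victor₁* is an R-expression; *Victor₁* does not c-command it, and no other NP shares its index, so Principle C is satisfied.
All principles are respected.

grammatical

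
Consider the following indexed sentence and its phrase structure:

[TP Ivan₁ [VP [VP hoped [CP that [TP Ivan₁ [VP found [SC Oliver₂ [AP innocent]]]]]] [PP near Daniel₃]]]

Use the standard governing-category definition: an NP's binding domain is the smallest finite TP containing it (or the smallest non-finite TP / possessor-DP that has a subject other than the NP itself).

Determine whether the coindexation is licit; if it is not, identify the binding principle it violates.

Principle C

The two coindexed NPs are *Ivan₁* (the lower occurrence) and *Ivan₁* (the higher occurrence).
*Ivan₁* (the lower occurrence) is an R-expression. Principle C requires it to be free everywhere.
*Ivan₁* (the higher occurrence) c-commands it and carries the same index.
The R-expression is bound → Principle C violation.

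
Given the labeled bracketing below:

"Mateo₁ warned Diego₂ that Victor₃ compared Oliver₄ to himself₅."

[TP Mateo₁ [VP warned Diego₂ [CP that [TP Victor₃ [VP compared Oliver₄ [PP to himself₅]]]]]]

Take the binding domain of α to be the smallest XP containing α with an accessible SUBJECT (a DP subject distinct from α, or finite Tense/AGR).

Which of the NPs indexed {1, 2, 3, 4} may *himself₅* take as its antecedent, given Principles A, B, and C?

{3, 4}

*himself* is an anaphor, so Principle A applies: it must be bound in its binding domain.
Binding domain of *himself₅*: the embedded TP, whose subject is Victor₃.
*Mateo₁* c-commands the anaphor but is outside its binding domain → cannot satisfy Principle A.
*Diego₂* c-commands the anaphor but is outside its binding domain → cannot satisfy Principle A.
*Victor₃* c-commands the anaphor within its binding domain → licit binder.
*Oliver₄* c-commands the anaphor within its binding domain → licit binder.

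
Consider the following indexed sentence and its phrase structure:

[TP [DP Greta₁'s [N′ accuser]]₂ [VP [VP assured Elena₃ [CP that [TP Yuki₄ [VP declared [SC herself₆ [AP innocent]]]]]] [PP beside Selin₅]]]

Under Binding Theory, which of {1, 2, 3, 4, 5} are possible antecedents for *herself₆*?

{4}

*herself* is an anaphor, so Principle A applies: it must be bound in its binding domain.
Binding domain of *herself₆*: the embedded TP, whose subject is Yuki₄.
*Greta₁* does not c-command the anaphor → cannot bind it.
*[Greta₁'s accuser]₂* c-commands the anaphor but is outside its binding domain → cannot satisfy Principle A.
*Elena₃* c-commands the anaphor but is outside its binding domain → cannot satisfy Principle A.
*Yuki₄* c-commands the anaphor within its binding domain → licit binder.
*Selin₅* does not c-command the anaphor → cannot bind it.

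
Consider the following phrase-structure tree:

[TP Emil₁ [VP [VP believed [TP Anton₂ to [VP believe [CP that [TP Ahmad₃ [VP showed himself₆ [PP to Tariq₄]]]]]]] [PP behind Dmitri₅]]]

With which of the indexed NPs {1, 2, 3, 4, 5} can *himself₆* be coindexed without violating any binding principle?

{3}

*himself* is an anaphor, so Principle A applies: it must be bound in its binding domain.
Binding domain of *himself₆*: the embedded TP, whose subject is Ahmad₃.
*Emil₁* c-commands the anaphor but is outside its binding domain → cannot satisfy Principle A.
*Anton₂* c-commands the anaphor but is outside its binding domain → cannot satisfy Principle A.
*Ahmad₃* c-commands the anaphor within its binding domain → licit binder.
*Tariq₄* does not c-command the anaphor → cannot bind it.
*Dmitri₅* does not c-command the anaphor → cannot bind it.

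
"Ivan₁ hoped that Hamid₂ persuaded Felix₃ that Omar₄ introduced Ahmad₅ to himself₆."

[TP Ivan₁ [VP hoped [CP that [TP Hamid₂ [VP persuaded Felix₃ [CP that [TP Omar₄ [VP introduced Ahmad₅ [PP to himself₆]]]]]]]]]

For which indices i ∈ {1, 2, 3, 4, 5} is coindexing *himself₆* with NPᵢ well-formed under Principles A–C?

{4, 5}

*himself* is an anaphor, so Principle A applies: it must be bound in its binding domain.
Binding domain of *himself₆*: the embedded TP, whose subject is Omar₄.
*Ivan₁* c-commands the anaphor but is outside its binding domain → cannot satisfy Principle A.
*Hamid₂* c-commands the anaphor but is outside its binding domain → cannot satisfy Principle A.
*Felix₃* c-commands the anaphor but is outside its binding domain → cannot satisfy Principle A.
*Omar₄* c-commands the anaphor within its binding domain → licit binder.
*Ahmad₅* c-commands the anaphor within its binding domain → licit binder.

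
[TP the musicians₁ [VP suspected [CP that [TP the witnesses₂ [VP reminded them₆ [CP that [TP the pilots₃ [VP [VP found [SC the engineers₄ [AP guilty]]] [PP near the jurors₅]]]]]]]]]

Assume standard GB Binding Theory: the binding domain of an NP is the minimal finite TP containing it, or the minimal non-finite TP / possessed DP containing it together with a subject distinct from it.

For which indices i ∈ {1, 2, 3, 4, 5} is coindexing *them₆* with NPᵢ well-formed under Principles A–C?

{1}

*them* is a pronoun, so Principle B applies: it must be free in its binding domain.
Binding domain of *them₆*: the embedded TP, whose subject is the witnesses₂.
*the musicians₁* c-commands the pronoun but from outside its binding domain, and is not c-commanded by it → coindexation permitted.
*the witnesses₂* c-commands the pronoun within its binding domain → coindexation would violate Principle B.
*the pilots₃*: the pronoun c-commands this R-expression → coindexation would violate Principle C on *the pilots₃*.
*the engineers₄*: the pronoun c-commands this R-expression → coindexation would violate Principle C on *the engineers₄*.
*the jurors₅*: the pronoun c-commands this R-expression → coindexation would violate Principle C on *the jurors₅*.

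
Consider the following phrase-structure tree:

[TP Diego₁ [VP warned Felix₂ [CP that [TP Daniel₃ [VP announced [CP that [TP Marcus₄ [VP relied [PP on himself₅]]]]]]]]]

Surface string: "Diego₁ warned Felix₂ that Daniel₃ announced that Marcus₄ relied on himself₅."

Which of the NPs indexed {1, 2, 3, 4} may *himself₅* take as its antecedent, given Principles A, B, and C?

*himself* is an anaphor, so Principle A applies: it must be bound in its binding domain.
Binding domain of *himself₅*: the embedded TP, whose subject is Marcus₄.
*Diego₁* c-commands the anaphor but is outside its binding domain → cannot satisfy Principle A.
*Felix₂* c-commands the anaphor but is outside its binding domain → cannot satisfy Principle A.
*Daniel₃* c-commands the anaphor but is outside its binding domain → cannot satisfy Principle A.
*Marcus₄* c-commands the anaphor within its binding domain → licit binder.

{4}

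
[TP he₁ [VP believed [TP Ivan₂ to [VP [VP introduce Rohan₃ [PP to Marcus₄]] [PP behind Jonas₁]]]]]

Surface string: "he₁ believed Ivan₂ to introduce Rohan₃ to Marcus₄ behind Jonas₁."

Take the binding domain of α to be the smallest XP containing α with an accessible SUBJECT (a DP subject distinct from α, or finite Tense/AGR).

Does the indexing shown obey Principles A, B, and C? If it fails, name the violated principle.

Principle C

The two coindexed NPs are *he₁* and *Jonas₁*.
*Jonas₁* is an R-expression. Principle C requires it to be free everywhere.
*he₁* c-commands it and carries the same index.
The R-expression is bound → Principle C violation.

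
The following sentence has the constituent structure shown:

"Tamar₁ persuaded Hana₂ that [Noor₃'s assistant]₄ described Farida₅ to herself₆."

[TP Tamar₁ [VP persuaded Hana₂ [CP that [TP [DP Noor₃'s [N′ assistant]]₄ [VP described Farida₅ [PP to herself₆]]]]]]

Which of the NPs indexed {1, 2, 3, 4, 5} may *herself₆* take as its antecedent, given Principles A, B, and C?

{4, 5}

*herself* is an anaphor, so Principle A applies: it must be bound in its binding domain.
Binding domain of *herself₆*: the embedded TP, whose subject is [Noor₃'s assistant]₄.
*Tamar₁* c-commands the anaphor but is outside its binding domain → cannot satisfy Principle A.
*Hana₂* c-commands the anaphor but is outside its binding domain → cannot satisfy Principle A.
*Noor₃* does not c-command the anaphor → cannot bind it.
*[Noor₃'s assistant]₄* c-commands the anaphor within its binding domain → licit binder.
*Farida₅* c-commands the anaphor within its binding domain → licit binder.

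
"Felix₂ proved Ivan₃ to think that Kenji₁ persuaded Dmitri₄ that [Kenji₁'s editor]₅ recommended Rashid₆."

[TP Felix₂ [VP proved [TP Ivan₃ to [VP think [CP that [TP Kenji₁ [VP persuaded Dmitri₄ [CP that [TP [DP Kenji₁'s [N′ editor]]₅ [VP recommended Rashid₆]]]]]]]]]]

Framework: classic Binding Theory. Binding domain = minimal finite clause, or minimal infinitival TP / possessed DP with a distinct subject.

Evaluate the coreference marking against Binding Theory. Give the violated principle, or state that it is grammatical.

Principle C

The two coindexed NPs are *Kenji₁* (the lower occurrence) and *Kenji₁* (the higher occurrence).
*Kenji₁* (the lower occurrence) is an R-expression. Principle C requires it to be free everywhere.
*Kenji₁* (the higher occurrence) c-commands it and carries the same index.
The R-expression is bound → Principle C violation.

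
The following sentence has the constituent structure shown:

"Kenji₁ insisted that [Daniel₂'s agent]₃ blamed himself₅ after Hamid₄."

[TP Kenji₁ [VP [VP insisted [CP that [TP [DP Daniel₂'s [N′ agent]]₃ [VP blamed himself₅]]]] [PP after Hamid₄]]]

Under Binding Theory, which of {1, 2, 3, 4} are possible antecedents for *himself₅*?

{3}

*himself* is an anaphor, so Principle A applies: it must be bound in its binding domain.
Binding domain of *himself₅*: the embedded TP, whose subject is [Daniel₂'s agent]₃.
*Kenji₁* c-commands the anaphor but is outside its binding domain → cannot satisfy Principle A.
*Daniel₂* does not c-command the anaphor → cannot bind it.
*[Daniel₂'s agent]₃* c-commands the anaphor within its binding domain → licit binder.
*Hamid₄* does not c-command the anaphor → cannot bind it.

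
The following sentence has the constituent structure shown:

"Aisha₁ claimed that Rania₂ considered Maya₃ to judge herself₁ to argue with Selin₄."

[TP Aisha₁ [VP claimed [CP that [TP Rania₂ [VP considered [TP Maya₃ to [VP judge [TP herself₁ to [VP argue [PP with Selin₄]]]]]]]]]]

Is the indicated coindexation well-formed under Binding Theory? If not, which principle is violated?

The two coindexed NPs are *Aisha₁* and *herself₁*.
*herself₁* is an anaphor. Principle A requires it to be bound within its binding domain — the embedded TP, whose subject is Maya₃.
Within that domain it is c-commanded by *Maya₃*, which does not share its index.
*Aisha₁* does c-command the anaphor, but from outside its binding domain.
The anaphor is unbound in its domain → Principle A violation.

Principle A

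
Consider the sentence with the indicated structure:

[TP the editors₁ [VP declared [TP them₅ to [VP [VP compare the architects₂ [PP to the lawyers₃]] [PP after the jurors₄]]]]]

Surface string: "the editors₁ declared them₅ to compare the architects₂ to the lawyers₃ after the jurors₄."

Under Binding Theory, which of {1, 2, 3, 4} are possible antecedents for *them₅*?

*them* is a pronoun, so Principle B applies: it must be free in its binding domain.
Binding domain of *them₅*: the matrix TP, whose subject is the editors₁.
*the editors₁* c-commands the pronoun within its binding domain → coindexation would violate Principle B.
*the architects₂*: the pronoun c-commands this R-expression → coindexation would violate Principle C on *the architects₂*.
*the lawyers₃*: the pronoun c-commands this R-expression → coindexation would violate Principle C on *the lawyers₃*.
*the jurors₄*: the pronoun c-commands this R-expression → coindexation would violate Principle C on *the jurors₄*.

none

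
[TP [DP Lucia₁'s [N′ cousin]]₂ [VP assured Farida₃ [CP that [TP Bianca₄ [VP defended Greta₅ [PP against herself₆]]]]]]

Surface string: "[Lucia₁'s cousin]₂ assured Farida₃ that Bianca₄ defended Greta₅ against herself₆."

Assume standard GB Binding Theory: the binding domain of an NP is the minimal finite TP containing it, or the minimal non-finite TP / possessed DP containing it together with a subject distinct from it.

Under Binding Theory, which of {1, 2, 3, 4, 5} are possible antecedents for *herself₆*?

*herself* is an anaphor, so Principle A applies: it must be bound in its binding domain.
Binding domain of *herself₆*: the embedded TP, whose subject is Bianca₄.
*Lucia₁* does not c-command the anaphor → cannot bind it.
*[Lucia₁'s cousin]₂* c-commands the anaphor but is outside its binding domain → cannot satisfy Principle A.
*Farida₃* c-commands the anaphor but is outside its binding domain → cannot satisfy Principle A.
*Bianca₄* c-commands the anaphor within its binding domain → licit binder.
*Greta₅* c-commands the anaphor within its binding domain → licit binder.

{4, 5}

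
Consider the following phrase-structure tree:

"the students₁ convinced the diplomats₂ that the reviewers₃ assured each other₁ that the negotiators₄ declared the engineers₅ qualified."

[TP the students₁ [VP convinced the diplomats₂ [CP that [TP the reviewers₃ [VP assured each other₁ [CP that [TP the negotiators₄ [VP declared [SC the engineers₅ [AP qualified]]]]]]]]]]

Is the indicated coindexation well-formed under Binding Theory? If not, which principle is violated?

Principle A

The two coindexed NPs are *the students₁* and *each other₁*.
*each other₁* is an anaphor. Principle A requires it to be bound within its binding domain — the embedded TP, whose subject is the reviewers₃.
Within that domain it is c-commanded by *the reviewers₃*, which does not share its index.
*the students₁* does c-command the anaphor, but from outside its binding domain.
The anaphor is unbound in its domain → Principle A violation.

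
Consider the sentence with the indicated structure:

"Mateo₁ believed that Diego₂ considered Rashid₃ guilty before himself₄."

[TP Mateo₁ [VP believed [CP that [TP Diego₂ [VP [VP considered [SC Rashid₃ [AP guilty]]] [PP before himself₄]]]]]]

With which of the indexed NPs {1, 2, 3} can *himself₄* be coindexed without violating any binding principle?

*himself* is an anaphor, so Principle A applies: it must be bound in its binding domain.
Binding domain of *himself₄*: the embedded TP, whose subject is Diego₂.
*Mateo₁* c-commands the anaphor but is outside its binding domain → cannot satisfy Principle A.
*Diego₂* c-commands the anaphor within its binding domain → licit binder.
*Rashid₃* does not c-command the anaphor → cannot bind it.

{2}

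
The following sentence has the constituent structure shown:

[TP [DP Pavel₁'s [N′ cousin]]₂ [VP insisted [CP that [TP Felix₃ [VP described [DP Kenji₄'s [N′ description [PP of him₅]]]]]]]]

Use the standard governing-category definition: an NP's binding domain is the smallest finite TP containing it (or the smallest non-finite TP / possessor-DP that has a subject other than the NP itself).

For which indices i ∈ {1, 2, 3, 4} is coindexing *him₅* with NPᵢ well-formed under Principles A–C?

{1, 2, 3}

*him* is a pronoun, so Principle B applies: it must be free in its binding domain.
Binding domain of *him₅*: the possessed DP, whose subject is Kenji₄.
*Pavel₁* and the pronoun do not c-command one another → neither Principle B nor Principle C is at stake; coindexation permitted.
*[Pavel₁'s cousin]₂* c-commands the pronoun but from outside its binding domain, and is not c-commanded by it → coindexation permitted.
*Felix₃* c-commands the pronoun but from outside its binding domain, and is not c-commanded by it → coindexation permitted.
*Kenji₄* c-commands the pronoun within its binding domain → coindexation would violate Principle B.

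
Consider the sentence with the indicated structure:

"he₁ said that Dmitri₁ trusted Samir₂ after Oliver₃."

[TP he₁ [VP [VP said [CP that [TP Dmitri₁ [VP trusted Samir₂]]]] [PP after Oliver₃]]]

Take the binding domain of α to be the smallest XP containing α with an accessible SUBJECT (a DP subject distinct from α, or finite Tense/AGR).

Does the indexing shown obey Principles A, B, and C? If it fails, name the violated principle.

Principle C

The two coindexed NPs are *he₁* and *Dmitri₁*.
*Dmitri₁* is an R-expression. Principle C requires it to be free everywhere.
*he₁* c-commands it and carries the same index.
The R-expression is bound → Principle C violation.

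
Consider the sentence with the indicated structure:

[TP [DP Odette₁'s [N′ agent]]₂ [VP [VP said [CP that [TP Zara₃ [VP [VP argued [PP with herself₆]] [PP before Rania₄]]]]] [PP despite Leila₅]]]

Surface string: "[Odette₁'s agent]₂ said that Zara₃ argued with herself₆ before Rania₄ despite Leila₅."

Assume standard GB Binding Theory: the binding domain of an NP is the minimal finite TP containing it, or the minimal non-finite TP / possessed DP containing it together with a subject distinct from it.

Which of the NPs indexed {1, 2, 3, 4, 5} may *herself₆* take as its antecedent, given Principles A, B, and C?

*herself* is an anaphor, so Principle A applies: it must be bound in its binding domain.
Binding domain of *herself₆*: the embedded TP, whose subject is Zara₃.
*Odette₁* does not c-command the anaphor → cannot bind it.
*[Odette₁'s agent]₂* c-commands the anaphor but is outside its binding domain → cannot satisfy Principle A.
*Zara₃* c-commands the anaphor within its binding domain → licit binder.
*Rania₄* does not c-command the anaphor → cannot bind it.
*Leila₅* does not c-command the anaphor → cannot bind it.

{3}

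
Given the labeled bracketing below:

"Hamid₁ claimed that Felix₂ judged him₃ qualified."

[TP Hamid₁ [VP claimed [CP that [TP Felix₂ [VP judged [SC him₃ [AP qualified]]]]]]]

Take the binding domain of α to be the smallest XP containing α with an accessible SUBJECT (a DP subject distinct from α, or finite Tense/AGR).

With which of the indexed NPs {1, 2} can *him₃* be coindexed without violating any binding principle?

*him* is a pronoun, so Principle B applies: it must be free in its binding domain.
Binding domain of *him₃*: the embedded TP, whose subject is Felix₂.
*Hamid₁* c-commands the pronoun but from outside its binding domain, and is not c-commanded by it → coindexation permitted.
*Felix₂* c-commands the pronoun within its binding domain → coindexation would violate Principle B.

{1}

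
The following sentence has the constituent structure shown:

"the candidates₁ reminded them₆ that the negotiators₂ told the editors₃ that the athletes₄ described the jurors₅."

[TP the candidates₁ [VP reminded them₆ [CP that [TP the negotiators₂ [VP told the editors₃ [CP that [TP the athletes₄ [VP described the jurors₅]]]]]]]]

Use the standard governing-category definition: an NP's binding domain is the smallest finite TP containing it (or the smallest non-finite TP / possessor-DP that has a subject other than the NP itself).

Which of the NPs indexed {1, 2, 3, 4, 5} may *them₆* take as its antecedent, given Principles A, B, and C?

none

*them* is a pronoun, so Principle B applies: it must be free in its binding domain.
Binding domain of *them₆*: the matrix TP, whose subject is the candidates₁.
*the candidates₁* c-commands the pronoun within its binding domain → coindexation would violate Principle B.
*the negotiators₂*: the pronoun c-commands this R-expression → coindexation would violate Principle C on *the negotiators₂*.
*the editors₃*: the pronoun c-commands this R-expression → coindexation would violate Principle C on *the editors₃*.
*the athletes₄*: the pronoun c-commands this R-expression → coindexation would violate Principle C on *the athletes₄*.
*the jurors₅*: the pronoun c-commands this R-expression → coindexation would violate Principle C on *the jurors₅*.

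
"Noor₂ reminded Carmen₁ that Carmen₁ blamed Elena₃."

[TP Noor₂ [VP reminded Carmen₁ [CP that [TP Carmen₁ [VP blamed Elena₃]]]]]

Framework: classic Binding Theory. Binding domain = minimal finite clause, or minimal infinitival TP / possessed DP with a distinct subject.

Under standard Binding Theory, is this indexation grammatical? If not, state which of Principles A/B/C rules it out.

Principle C

The two coindexed NPs are *Carmen₁* (the higher occurrence) and *Carmen₁* (the lower occurrence).
*Carmen₁* (the lower occurrence) is an R-expression. Principle C requires it to be free everywhere.
*Carmen₁* (the higher occurrence) c-commands it and carries the same index.
The R-expression is bound → Principle C violation.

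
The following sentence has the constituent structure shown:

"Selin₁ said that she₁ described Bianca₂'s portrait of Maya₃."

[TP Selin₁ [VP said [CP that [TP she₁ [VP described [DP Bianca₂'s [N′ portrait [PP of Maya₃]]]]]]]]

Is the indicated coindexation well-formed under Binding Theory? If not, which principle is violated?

grammatical

The two coindexed NPs are *Selin₁* and *she₁*.
*she₁* is a pronoun; nothing c-commands it within its binding domain (the embedded TP.), so Principle B holds trivially.
*Selin₁* is an R-expression; *she₁* does not c-command it, and no other NP shares its index, so Principle C is satisfied.
All principles are respected.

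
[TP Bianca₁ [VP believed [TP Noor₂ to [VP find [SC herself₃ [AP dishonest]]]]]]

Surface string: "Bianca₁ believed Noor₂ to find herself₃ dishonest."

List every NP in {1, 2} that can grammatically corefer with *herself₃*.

{2}

*herself* is an anaphor, so Principle A applies: it must be bound in its binding domain.
Binding domain of *herself₃*: the embedded TP, whose subject is Noor₂.
*Bianca₁* c-commands the anaphor but is outside its binding domain → cannot satisfy Principle A.
*Noor₂* c-commands the anaphor within its binding domain → licit binder.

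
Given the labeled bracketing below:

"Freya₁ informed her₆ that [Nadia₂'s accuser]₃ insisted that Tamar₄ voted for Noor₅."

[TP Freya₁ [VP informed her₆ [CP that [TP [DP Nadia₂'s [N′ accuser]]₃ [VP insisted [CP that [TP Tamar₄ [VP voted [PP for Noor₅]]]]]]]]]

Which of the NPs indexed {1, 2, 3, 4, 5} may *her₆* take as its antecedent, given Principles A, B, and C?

none

*her* is a pronoun, so Principle B applies: it must be free in its binding domain.
Binding domain of *her₆*: the matrix TP, whose subject is Freya₁.
*Freya₁* c-commands the pronoun within its binding domain → coindexation would violate Principle B.
*Nadia₂*: the pronoun c-commands this R-expression → coindexation would violate Principle C on *Nadia₂*.
*[Nadia₂'s accuser]₃*: the pronoun c-commands this R-expression → coindexation would violate Principle C on *[Nadia₂'s accuser]₃*.
*Tamar₄*: the pronoun c-commands this R-expression → coindexation would violate Principle C on *Tamar₄*.
*Noor₅*: the pronoun c-commands this R-expression → coindexation would violate Principle C on *Noor₅*.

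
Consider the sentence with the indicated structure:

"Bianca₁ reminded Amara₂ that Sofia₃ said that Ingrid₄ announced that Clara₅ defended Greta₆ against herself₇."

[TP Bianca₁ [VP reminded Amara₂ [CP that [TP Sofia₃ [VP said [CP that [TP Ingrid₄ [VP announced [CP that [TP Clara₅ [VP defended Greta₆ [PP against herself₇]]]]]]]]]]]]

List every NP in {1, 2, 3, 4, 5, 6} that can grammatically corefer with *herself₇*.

*herself* is an anaphor, so Principle A applies: it must be bound in its binding domain.
Binding domain of *herself₇*: the embedded TP, whose subject is Clara₅.
*Bianca₁* c-commands the anaphor but is outside its binding domain → cannot satisfy Principle A.
*Amara₂* c-commands the anaphor but is outside its binding domain → cannot satisfy Principle A.
*Sofia₃* c-commands the anaphor but is outside its binding domain → cannot satisfy Principle A.
*Ingrid₄* c-commands the anaphor but is outside its binding domain → cannot satisfy Principle A.
*Clara₅* c-commands the anaphor within its binding domain → licit binder.
*Greta₆* c-commands the anaphor within its binding domain → licit binder.

{5, 6}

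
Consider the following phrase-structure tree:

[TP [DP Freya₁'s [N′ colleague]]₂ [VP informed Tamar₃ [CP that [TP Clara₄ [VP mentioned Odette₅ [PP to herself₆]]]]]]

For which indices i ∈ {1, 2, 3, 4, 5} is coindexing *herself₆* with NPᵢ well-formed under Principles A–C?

{4, 5}

*herself* is an anaphor, so Principle A applies: it must be bound in its binding domain.
Binding domain of *herself₆*: the embedded TP, whose subject is Clara₄.
*Freya₁* does not c-command the anaphor → cannot bind it.
*[Freya₁'s colleague]₂* c-commands the anaphor but is outside its binding domain → cannot satisfy Principle A.
*Tamar₃* c-commands the anaphor but is outside its binding domain → cannot satisfy Principle A.
*Clara₄* c-commands the anaphor within its binding domain → licit binder.
*Odette₅* c-commands the anaphor within its binding domain → licit binder.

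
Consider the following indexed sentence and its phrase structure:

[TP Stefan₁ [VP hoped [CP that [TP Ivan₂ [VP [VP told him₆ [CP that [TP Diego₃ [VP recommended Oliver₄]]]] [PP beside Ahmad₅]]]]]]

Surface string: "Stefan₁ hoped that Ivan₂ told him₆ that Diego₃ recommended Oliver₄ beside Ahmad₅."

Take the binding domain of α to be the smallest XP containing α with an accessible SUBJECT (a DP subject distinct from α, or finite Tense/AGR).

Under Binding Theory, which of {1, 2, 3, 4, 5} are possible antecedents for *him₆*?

{1, 5}

*him* is a pronoun, so Principle B applies: it must be free in its binding domain.
Binding domain of *him₆*: the embedded TP, whose subject is Ivan₂.
*Stefan₁* c-commands the pronoun but from outside its binding domain, and is not c-commanded by it → coindexation permitted.
*Ivan₂* c-commands the pronoun within its binding domain → coindexation would violate Principle B.
*Diego₃*: the pronoun c-commands this R-expression → coindexation would violate Principle C on *Diego₃*.
*Oliver₄*: the pronoun c-commands this R-expression → coindexation would violate Principle C on *Oliver₄*.
*Ahmad₅* and the pronoun do not c-command one another → neither Principle B nor Principle C is at stake; coindexation permitted.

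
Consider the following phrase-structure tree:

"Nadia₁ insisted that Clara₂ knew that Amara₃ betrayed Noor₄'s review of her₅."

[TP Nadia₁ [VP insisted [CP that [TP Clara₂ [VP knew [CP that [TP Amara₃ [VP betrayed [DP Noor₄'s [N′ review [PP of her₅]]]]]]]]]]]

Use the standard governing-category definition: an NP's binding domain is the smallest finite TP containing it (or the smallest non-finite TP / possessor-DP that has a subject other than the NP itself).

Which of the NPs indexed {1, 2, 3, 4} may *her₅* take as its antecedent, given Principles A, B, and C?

*her* is a pronoun, so Principle B applies: it must be free in its binding domain.
Binding domain of *her₅*: the possessed DP, whose subject is Noor₄.
*Nadia₁* c-commands the pronoun but from outside its binding domain, and is not c-commanded by it → coindexation permitted.
*Clara₂* c-commands the pronoun but from outside its binding domain, and is not c-commanded by it → coindexation permitted.
*Amara₃* c-commands the pronoun but from outside its binding domain, and is not c-commanded by it → coindexation permitted.
*Noor₄* c-commands the pronoun within its binding domain → coindexation would violate Principle B.

{1, 2, 3}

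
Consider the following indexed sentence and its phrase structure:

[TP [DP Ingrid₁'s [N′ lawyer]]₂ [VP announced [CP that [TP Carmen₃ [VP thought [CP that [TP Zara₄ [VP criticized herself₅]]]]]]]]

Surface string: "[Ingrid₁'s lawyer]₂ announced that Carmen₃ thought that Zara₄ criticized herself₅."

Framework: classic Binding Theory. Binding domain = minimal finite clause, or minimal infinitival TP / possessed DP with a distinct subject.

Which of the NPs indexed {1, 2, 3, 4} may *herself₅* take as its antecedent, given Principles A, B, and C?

*herself* is an anaphor, so Principle A applies: it must be bound in its binding domain.
Binding domain of *herself₅*: the embedded TP, whose subject is Zara₄.
*Ingrid₁* does not c-command the anaphor → cannot bind it.
*[Ingrid₁'s lawyer]₂* c-commands the anaphor but is outside its binding domain → cannot satisfy Principle A.
*Carmen₃* c-commands the anaphor but is outside its binding domain → cannot satisfy Principle A.
*Zara₄* c-commands the anaphor within its binding domain → licit binder.

{4}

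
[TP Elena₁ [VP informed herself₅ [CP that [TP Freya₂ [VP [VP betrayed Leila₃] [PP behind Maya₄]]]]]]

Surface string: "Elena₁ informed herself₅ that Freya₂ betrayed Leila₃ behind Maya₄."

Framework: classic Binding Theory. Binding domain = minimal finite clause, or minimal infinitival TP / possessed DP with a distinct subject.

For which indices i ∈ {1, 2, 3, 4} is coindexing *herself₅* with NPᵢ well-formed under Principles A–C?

*herself* is an anaphor, so Principle A applies: it must be bound in its binding domain.
Binding domain of *herself₅*: the matrix TP, whose subject is Elena₁.
*Elena₁* c-commands the anaphor within its binding domain → licit binder.
*Freya₂* does not c-command the anaphor → cannot bind it.
*Leila₃* does not c-command the anaphor → cannot bind it.
*Maya₄* does not c-command the anaphor → cannot bind it.

{1}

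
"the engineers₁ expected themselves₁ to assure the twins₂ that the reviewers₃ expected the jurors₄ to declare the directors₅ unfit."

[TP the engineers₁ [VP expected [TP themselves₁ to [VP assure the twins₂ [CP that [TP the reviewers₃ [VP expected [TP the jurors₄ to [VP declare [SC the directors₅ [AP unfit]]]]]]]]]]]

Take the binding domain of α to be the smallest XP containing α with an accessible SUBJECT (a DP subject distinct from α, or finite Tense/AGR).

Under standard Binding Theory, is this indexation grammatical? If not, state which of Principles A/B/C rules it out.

The two coindexed NPs are *the engineers₁* and *themselves₁*.
*themselves₁* is an anaphor; its binding domain is the matrix TP, whose subject is the engineers₁. *the engineers₁* c-commands it within that domain and shares its index, so Principle A is satisfied.
*the engineers₁* is an R-expression; *themselves₁* does not c-command it, and no other NP shares its index, so Principle C is satisfied.
All principles are respected.

grammatical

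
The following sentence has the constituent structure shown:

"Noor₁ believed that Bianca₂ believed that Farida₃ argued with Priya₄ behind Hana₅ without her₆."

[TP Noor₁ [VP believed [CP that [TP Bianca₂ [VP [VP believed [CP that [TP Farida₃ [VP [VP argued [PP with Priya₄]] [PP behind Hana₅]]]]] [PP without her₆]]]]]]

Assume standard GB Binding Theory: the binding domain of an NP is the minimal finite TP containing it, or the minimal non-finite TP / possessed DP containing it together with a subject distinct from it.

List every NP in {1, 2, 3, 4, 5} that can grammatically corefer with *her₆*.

*her* is a pronoun, so Principle B applies: it must be free in its binding domain.
Binding domain of *her₆*: the embedded TP, whose subject is Bianca₂.
*Noor₁* c-commands the pronoun but from outside its binding domain, and is not c-commanded by it → coindexation permitted.
*Bianca₂* c-commands the pronoun within its binding domain → coindexation would violate Principle B.
*Farida₃* and the pronoun do not c-command one another → neither Principle B nor Principle C is at stake; coindexation permitted.
*Priya₄* and the pronoun do not c-command one another → neither Principle B nor Principle C is at stake; coindexation permitted.
*Hana₅* and the pronoun do not c-command one another → neither Principle B nor Principle C is at stake; coindexation permitted.

{1, 3, 4, 5}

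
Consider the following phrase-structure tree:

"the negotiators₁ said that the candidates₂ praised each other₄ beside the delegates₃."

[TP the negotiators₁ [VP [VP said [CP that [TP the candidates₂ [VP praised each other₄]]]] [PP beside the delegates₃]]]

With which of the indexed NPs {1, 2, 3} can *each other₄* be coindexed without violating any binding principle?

{2}

*each other* is an anaphor, so Principle A applies: it must be bound in its binding domain.
Binding domain of *each other₄*: the embedded TP, whose subject is the candidates₂.
*the negotiators₁* c-commands the anaphor but is outside its binding domain → cannot satisfy Principle A.
*the candidates₂* c-commands the anaphor within its binding domain → licit binder.
*the delegates₃* does not c-command the anaphor → cannot bind it.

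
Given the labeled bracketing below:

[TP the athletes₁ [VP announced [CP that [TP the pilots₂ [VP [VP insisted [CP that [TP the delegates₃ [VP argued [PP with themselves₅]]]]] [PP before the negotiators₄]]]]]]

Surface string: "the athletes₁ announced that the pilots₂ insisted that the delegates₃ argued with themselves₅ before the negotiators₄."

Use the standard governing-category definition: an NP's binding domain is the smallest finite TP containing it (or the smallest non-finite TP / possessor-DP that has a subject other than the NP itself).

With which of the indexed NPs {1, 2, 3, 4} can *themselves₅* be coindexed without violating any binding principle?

{3}

*themselves* is an anaphor, so Principle A applies: it must be bound in its binding domain.
Binding domain of *themselves₅*: the embedded TP, whose subject is the delegates₃.
*the athletes₁* c-commands the anaphor but is outside its binding domain → cannot satisfy Principle A.
*the pilots₂* c-commands the anaphor but is outside its binding domain → cannot satisfy Principle A.
*the delegates₃* c-commands the anaphor within its binding domain → licit binder.
*the negotiators₄* does not c-command the anaphor → cannot bind it.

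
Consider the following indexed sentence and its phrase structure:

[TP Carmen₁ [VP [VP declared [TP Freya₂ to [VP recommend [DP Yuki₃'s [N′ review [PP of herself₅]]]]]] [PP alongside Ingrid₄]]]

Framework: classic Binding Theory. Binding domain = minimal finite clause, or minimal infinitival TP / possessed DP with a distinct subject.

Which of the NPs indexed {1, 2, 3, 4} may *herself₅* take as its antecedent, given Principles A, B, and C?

{3}

*herself* is an anaphor, so Principle A applies: it must be bound in its binding domain.
Binding domain of *herself₅*: the possessed DP, whose subject is Yuki₃.
*Carmen₁* c-commands the anaphor but is outside its binding domain → cannot satisfy Principle A.
*Freya₂* c-commands the anaphor but is outside its binding domain → cannot satisfy Principle A.
*Yuki₃* c-commands the anaphor within its binding domain → licit binder.
*Ingrid₄* does not c-command the anaphor → cannot bind it.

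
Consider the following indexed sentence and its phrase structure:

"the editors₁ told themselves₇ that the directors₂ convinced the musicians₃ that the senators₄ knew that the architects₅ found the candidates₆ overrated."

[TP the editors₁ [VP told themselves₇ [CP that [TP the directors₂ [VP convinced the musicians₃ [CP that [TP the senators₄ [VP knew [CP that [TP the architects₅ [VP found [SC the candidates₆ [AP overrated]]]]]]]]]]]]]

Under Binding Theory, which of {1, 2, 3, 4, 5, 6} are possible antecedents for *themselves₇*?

{1}

*themselves* is an anaphor, so Principle A applies: it must be bound in its binding domain.
Binding domain of *themselves₇*: the matrix TP, whose subject is the editors₁.
*the editors₁* c-commands the anaphor within its binding domain → licit binder.
*the directors₂* does not c-command the anaphor → cannot bind it.
*the musicians₃* does not c-command the anaphor → cannot bind it.
*the senators₄* does not c-command the anaphor → cannot bind it.
*the architects₅* does not c-command the anaphor → cannot bind it.
*the candidates₆* does not c-command the anaphor → cannot bind it.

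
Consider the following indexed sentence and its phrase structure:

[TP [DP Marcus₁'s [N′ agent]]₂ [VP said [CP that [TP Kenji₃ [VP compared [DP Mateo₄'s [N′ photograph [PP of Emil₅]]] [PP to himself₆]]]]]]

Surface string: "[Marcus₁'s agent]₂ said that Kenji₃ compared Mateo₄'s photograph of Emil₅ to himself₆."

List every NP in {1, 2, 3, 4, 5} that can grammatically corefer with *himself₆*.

{3}

*himself* is an anaphor, so Principle A applies: it must be bound in its binding domain.
Binding domain of *himself₆*: the embedded TP, whose subject is Kenji₃.
*Marcus₁* does not c-command the anaphor → cannot bind it.
*[Marcus₁'s agent]₂* c-commands the anaphor but is outside its binding domain → cannot satisfy Principle A.
*Kenji₃* c-commands the anaphor within its binding domain → licit binder.
*Mateo₄* does not c-command the anaphor → cannot bind it.
*Emil₅* does not c-command the anaphor → cannot bind it.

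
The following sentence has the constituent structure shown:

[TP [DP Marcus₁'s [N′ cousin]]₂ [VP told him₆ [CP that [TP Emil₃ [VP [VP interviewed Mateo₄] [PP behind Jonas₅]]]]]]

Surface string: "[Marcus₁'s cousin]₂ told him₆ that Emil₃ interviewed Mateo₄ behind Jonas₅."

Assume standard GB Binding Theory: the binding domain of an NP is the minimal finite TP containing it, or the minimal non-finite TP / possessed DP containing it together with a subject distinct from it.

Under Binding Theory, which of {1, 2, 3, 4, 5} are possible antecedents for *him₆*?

*him* is a pronoun, so Principle B applies: it must be free in its binding domain.
Binding domain of *him₆*: the matrix TP, whose subject is [Marcus₁'s cousin]₂.
*Marcus₁* and the pronoun do not c-command one another → neither Principle B nor Principle C is at stake; coindexation permitted.
*[Marcus₁'s cousin]₂* c-commands the pronoun within its binding domain → coindexation would violate Principle B.
*Emil₃*: the pronoun c-commands this R-expression → coindexation would violate Principle C on *Emil₃*.
*Mateo₄*: the pronoun c-commands this R-expression → coindexation would violate Principle C on *Mateo₄*.
*Jonas₅*: the pronoun c-commands this R-expression → coindexation would violate Principle C on *Jonas₅*.

{1}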